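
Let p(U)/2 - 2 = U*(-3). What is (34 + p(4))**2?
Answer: 196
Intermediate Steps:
p(U) = 4 - 6*U (p(U) = 4 + 2*(U*(-3)) = 4 + 2*(-3*U) = 4 - 6*U)
(34 + p(4))**2 = (34 + (4 - 6*4))**2 = (34 + (4 - 24))**2 = (34 - 20)**2 = 14**2 = 196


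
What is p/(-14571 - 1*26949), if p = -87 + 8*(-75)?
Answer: 229/13840 ≈ 0.016546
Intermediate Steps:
p = -687 (p = -87 - 600 = -687)
p/(-14571 - 1*26949) = -687/(-14571 - 1*26949) = -687/(-14571 - 26949) = -687/(-41520) = -687*(-1/41520) = 229/13840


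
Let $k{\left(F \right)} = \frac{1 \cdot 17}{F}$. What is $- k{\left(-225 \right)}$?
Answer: $\frac{17}{225} \approx 0.075556$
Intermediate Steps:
$k{\left(F \right)} = \frac{17}{F}$
$- k{\left(-225 \right)} = - \frac{17}{-225} = - \frac{17 \left(-1\right)}{225} = \left(-1\right) \left(- \frac{17}{225}\right) = \frac{17}{225}$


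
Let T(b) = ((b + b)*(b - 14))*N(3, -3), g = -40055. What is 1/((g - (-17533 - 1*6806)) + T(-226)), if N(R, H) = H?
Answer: -1/341156 ≈ -2.9312e-6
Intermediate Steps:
T(b) = -6*b*(-14 + b) (T(b) = ((b + b)*(b - 14))*(-3) = ((2*b)*(-14 + b))*(-3) = (2*b*(-14 + b))*(-3) = -6*b*(-14 + b))
1/((g - (-17533 - 1*6806)) + T(-226)) = 1/((-40055 - (-17533 - 1*6806)) + 6*(-226)*(14 - 1*(-226))) = 1/((-40055 - (-17533 - 6806)) + 6*(-226)*(14 + 226)) = 1/((-40055 - 1*(-24339)) + 6*(-226)*240) = 1/((-40055 + 24339) - 325440) = 1/(-15716 - 325440) = 1/(-341156) = -1/341156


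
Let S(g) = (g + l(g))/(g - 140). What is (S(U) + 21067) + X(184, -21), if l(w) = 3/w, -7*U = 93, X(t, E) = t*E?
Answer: 572226321/33263 ≈ 17203.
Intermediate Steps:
X(t, E) = E*t
U = -93/7 (U = -1/7*93 = -93/7 ≈ -13.286)
S(g) = (g + 3/g)/(-140 + g) (S(g) = (g + 3/g)/(g - 140) = (g + 3/g)/(-140 + g))
(S(U) + 21067) + X(184, -21) = ((3 + (-93/7)**2)/((-93/7)*(-140 - 93/7)) + 21067) - 21*184 = (-7*(3 + 8649/49)/(93*(-1073/7)) + 21067) - 3864 = (-7/93*(-7/1073)*8796/49 + 21067) - 3864 = (2932/33263 + 21067) - 3864 = 700754553/33263 - 3864 = 572226321/33263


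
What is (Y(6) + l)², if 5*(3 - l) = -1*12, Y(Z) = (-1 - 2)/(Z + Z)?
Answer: 10609/400 ≈ 26.522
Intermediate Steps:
Y(Z) = -3/(2*Z) (Y(Z) = -3*1/(2*Z) = -3/(2*Z))
l = 27/5 (l = 3 - (-1)*12/5 = 3 - ⅕*(-12) = 3 + 12/5 = 27/5 ≈ 5.4000)
(Y(6) + l)² = (-3/2/6 + 27/5)² = (-3/2*⅙ + 27/5)² = (-¼ + 27/5)² = (103/20)² = 10609/400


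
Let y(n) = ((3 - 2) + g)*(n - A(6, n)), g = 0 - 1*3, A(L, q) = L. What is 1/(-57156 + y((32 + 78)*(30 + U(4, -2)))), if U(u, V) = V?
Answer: -1/63304 ≈ -1.5797e-5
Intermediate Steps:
g = -3 (g = 0 - 3 = -3)
y(n) = 12 - 2*n (y(n) = ((3 - 2) - 3)*(n - 1*6) = (1 - 3)*(n - 6) = -2*(-6 + n) = 12 - 2*n)
1/(-57156 + y((32 + 78)*(30 + U(4, -2)))) = 1/(-57156 + (12 - 2*(32 + 78)*(30 - 2))) = 1/(-57156 + (12 - 220*28)) = 1/(-57156 + (12 - 2*3080)) = 1/(-57156 + (12 - 6160)) = 1/(-57156 - 6148) = 1/(-63304) = -1/63304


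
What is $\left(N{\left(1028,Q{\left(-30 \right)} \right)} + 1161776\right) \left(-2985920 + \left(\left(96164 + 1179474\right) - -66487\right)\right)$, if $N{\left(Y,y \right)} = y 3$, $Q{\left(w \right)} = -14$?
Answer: $-1909652540530$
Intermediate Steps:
$N{\left(Y,y \right)} = 3 y$
$\left(N{\left(1028,Q{\left(-30 \right)} \right)} + 1161776\right) \left(-2985920 + \left(\left(96164 + 1179474\right) - -66487\right)\right) = \left(3 \left(-14\right) + 1161776\right) \left(-2985920 + \left(\left(96164 + 1179474\right) - -66487\right)\right) = \left(-42 + 1161776\right) \left(-2985920 + \left(1275638 + \left(67050 - 563\right)\right)\right) = 1161734 \left(-2985920 + \left(1275638 + 66487\right)\right) = 1161734 \left(-2985920 + 1342125\right) = 1161734 \left(-1643795\right) = -1909652540530$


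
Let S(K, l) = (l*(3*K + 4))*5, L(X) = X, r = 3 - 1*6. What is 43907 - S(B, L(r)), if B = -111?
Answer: 38972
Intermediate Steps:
r = -3 (r = 3 - 6 = -3)
S(K, l) = 5*l*(4 + 3*K) (S(K, l) = (l*(4 + 3*K))*5 = 5*l*(4 + 3*K))
43907 - S(B, L(r)) = 43907 - 5*(-3)*(4 + 3*(-111)) = 43907 - 5*(-3)*(4 - 333) = 43907 - 5*(-3)*(-329) = 43907 - 1*4935 = 43907 - 4935 = 38972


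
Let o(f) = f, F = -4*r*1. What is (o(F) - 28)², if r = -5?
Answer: 64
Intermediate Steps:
F = 20 (F = -4*(-5)*1 = 20*1 = 20)
(o(F) - 28)² = (20 - 28)² = (-8)² = 64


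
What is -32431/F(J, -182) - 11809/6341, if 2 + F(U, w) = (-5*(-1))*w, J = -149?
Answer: 194875163/5782992 ≈ 33.698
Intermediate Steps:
F(U, w) = -2 + 5*w (F(U, w) = -2 + (-5*(-1))*w = -2 + 5*w)
-32431/F(J, -182) - 11809/6341 = -32431/(-2 + 5*(-182)) - 11809/6341 = -32431/(-2 - 910) - 11809*1/6341 = -32431/(-912) - 11809/6341 = -32431*(-1/912) - 11809/6341 = 32431/912 - 11809/6341 = 194875163/5782992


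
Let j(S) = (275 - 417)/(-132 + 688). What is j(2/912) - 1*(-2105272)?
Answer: 585265545/278 ≈ 2.1053e+6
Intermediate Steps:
j(S) = -71/278 (j(S) = -142/556 = -142*1/556 = -71/278)
j(2/912) - 1*(-2105272) = -71/278 - 1*(-2105272) = -71/278 + 2105272 = 585265545/278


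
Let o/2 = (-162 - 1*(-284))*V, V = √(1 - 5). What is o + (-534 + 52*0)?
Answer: -534 + 488*I ≈ -534.0 + 488.0*I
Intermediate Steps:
V = 2*I (V = √(-4) = 2*I ≈ 2.0*I)
o = 488*I (o = 2*((-162 - 1*(-284))*(2*I)) = 2*((-162 + 284)*(2*I)) = 2*(122*(2*I)) = 2*(244*I) = 488*I ≈ 488.0*I)
o + (-534 + 52*0) = 488*I + (-534 + 52*0) = 488*I + (-534 + 0) = 488*I - 534 = -534 + 488*I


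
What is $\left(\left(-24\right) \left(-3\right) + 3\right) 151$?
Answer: $11325$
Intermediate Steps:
$\left(\left(-24\right) \left(-3\right) + 3\right) 151 = \left(72 + 3\right) 151 = 75 \cdot 151 = 11325$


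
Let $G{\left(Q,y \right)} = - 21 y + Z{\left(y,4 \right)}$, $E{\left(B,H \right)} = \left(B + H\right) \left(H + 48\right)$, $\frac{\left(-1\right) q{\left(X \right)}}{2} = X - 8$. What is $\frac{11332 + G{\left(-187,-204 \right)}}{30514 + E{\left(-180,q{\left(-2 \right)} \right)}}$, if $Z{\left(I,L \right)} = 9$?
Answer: $\frac{15625}{19634} \approx 0.79581$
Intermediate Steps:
$q{\left(X \right)} = 16 - 2 X$ ($q{\left(X \right)} = - 2 \left(X - 8\right) = - 2 \left(-8 + X\right) = 16 - 2 X$)
$E{\left(B,H \right)} = \left(48 + H\right) \left(B + H\right)$ ($E{\left(B,H \right)} = \left(B + H\right) \left(48 + H\right) = \left(48 + H\right) \left(B + H\right)$)
$G{\left(Q,y \right)} = 9 - 21 y$ ($G{\left(Q,y \right)} = - 21 y + 9 = 9 - 21 y$)
$\frac{11332 + G{\left(-187,-204 \right)}}{30514 + E{\left(-180,q{\left(-2 \right)} \right)}} = \frac{11332 + \left(9 - -4284\right)}{30514 + \left(\left(16 - -4\right)^{2} + 48 \left(-180\right) + 48 \left(16 - -4\right) - 180 \left(16 - -4\right)\right)} = \frac{11332 + \left(9 + 4284\right)}{30514 + \left(\left(16 + 4\right)^{2} - 8640 + 48 \left(16 + 4\right) - 180 \left(16 + 4\right)\right)} = \frac{11332 + 4293}{30514 + \left(20^{2} - 8640 + 48 \cdot 20 - 3600\right)} = \frac{15625}{30514 + \left(400 - 8640 + 960 - 3600\right)} = \frac{15625}{30514 - 10880} = \frac{15625}{19634}$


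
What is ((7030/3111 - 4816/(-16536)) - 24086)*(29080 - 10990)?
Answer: -311282874517500/714493 ≈ -4.3567e+8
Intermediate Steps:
((7030/3111 - 4816/(-16536)) - 24086)*(29080 - 10990) = ((7030*(1/3111) - 4816*(-1/16536)) - 24086)*18090 = ((7030/3111 + 602/2067) - 24086)*18090 = (1822648/714493 - 24086)*18090 = -17207455750/714493*18090 = -311282874517500/714493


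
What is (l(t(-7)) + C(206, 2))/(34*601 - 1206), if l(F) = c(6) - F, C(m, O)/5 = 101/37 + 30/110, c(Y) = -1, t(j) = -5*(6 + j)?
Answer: 917/1956449 ≈ 0.00046871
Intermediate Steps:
t(j) = -30 - 5*j
C(m, O) = 6110/407 (C(m, O) = 5*(101/37 + 30/110) = 5*(101*(1/37) + 30*(1/110)) = 5*(101/37 + 3/11) = 5*(1222/407) = 6110/407)
l(F) = -1 - F
(l(t(-7)) + C(206, 2))/(34*601 - 1206) = ((-1 - (-30 - 5*(-7))) + 6110/407)/(34*601 - 1206) = ((-1 - (-30 + 35)) + 6110/407)/(20434 - 1206) = ((-1 - 1*5) + 6110/407)/19228 = ((-1 - 5) + 6110/407)*(1/19228) = (-6 + 6110/407)*(1/19228) = (3668/407)*(1/19228) = 917/1956449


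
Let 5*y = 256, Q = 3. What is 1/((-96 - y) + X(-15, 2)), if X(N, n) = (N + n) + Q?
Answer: -5/786 ≈ -0.0063613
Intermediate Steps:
y = 256/5 (y = (⅕)*256 = 256/5 ≈ 51.200)
X(N, n) = 3 + N + n (X(N, n) = (N + n) + 3 = 3 + N + n)
1/((-96 - y) + X(-15, 2)) = 1/((-96 - 1*256/5) + (3 - 15 + 2)) = 1/((-96 - 256/5) - 10) = 1/(-736/5 - 10) = 1/(-786/5) = -5/786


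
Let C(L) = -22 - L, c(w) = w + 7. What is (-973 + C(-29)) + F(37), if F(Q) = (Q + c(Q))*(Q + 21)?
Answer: 3732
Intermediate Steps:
c(w) = 7 + w
F(Q) = (7 + 2*Q)*(21 + Q) (F(Q) = (Q + (7 + Q))*(Q + 21) = (7 + 2*Q)*(21 + Q))
(-973 + C(-29)) + F(37) = (-973 + (-22 - 1*(-29))) + (147 + 2*37² + 49*37) = (-973 + (-22 + 29)) + (147 + 2*1369 + 1813) = (-973 + 7) + (147 + 2738 + 1813) = -966 + 4698 = 3732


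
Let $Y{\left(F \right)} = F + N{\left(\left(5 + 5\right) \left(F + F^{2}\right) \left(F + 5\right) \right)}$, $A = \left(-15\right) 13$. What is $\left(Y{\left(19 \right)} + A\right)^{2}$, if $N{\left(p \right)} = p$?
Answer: $8285368576$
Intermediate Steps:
$A = -195$
$Y{\left(F \right)} = F + 10 \left(5 + F\right) \left(F + F^{2}\right)$ ($Y{\left(F \right)} = F + \left(5 + 5\right) \left(F + F^{2}\right) \left(F + 5\right) = F + 10 \left(F + F^{2}\right) \left(5 + F\right) = F + 10 \left(5 + F\right) \left(F + F^{2}\right)$)
$\left(Y{\left(19 \right)} + A\right)^{2} = \left(19 \left(51 + 10 \cdot 19^{2} + 60 \cdot 19\right) - 195\right)^{2} = \left(19 \left(51 + 10 \cdot 361 + 1140\right) - 195\right)^{2} = \left(19 \left(51 + 3610 + 1140\right) - 195\right)^{2} = \left(19 \cdot 4801 - 195\right)^{2} = \left(91219 - 195\right)^{2} = 91024^{2} = 8285368576$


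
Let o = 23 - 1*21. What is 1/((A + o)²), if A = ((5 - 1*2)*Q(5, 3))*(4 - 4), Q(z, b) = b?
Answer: ¼ ≈ 0.25000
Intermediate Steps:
o = 2 (o = 23 - 21 = 2)
A = 0 (A = ((5 - 1*2)*3)*(4 - 4) = ((5 - 2)*3)*0 = (3*3)*0 = 9*0 = 0)
1/((A + o)²) = 1/((0 + 2)²) = 1/(2²) = 1/4 = ¼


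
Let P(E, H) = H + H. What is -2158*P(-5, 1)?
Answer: -4316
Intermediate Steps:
P(E, H) = 2*H
-2158*P(-5, 1) = -4316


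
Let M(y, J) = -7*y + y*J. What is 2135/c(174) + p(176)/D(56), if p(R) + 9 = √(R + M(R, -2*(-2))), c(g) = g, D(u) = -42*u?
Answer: 837181/68208 - I*√22/588 ≈ 12.274 - 0.0079769*I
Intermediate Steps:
M(y, J) = -7*y + J*y
p(R) = -9 + √2*√(-R) (p(R) = -9 + √(R + R*(-7 - 2*(-2))) = -9 + √(R + R*(-7 + 4)) = -9 + √(R + R*(-3)) = -9 + √(R - 3*R) = -9 + √(-2*R) = -9 + √2*√(-R))
2135/c(174) + p(176)/D(56) = 2135/174 + (-9 + √2*√(-1*176))/((-42*56)) = 2135*(1/174) + (-9 + √2*√(-176))/(-2352) = 2135/174 + (-9 + √2*(4*I*√11))*(-1/2352) = 2135/174 + (-9 + 4*I*√22)*(-1/2352) = 2135/174 + (3/784 - I*√22/588) = 837181/68208 - I*√22/588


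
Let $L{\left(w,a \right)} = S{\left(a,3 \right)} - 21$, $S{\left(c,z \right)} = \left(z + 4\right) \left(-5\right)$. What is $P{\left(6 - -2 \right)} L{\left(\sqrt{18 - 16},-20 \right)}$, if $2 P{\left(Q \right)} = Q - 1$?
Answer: $-196$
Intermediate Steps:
$P{\left(Q \right)} = - \frac{1}{2} + \frac{Q}{2}$ ($P{\left(Q \right)} = \frac{Q - 1}{2} = \frac{-1 + Q}{2} = - \frac{1}{2} + \frac{Q}{2}$)
$S{\left(c,z \right)} = -20 - 5 z$ ($S{\left(c,z \right)} = \left(4 + z\right) \left(-5\right) = -20 - 5 z$)
$L{\left(w,a \right)} = -56$ ($L{\left(w,a \right)} = \left(-20 - 15\right) - 21 = -35 - 21 = -56$)
$P{\left(6 - -2 \right)} L{\left(\sqrt{18 - 16},-20 \right)} = \left(- \frac{1}{2} + \frac{6 - -2}{2}\right) \left(-56\right) = \left(- \frac{1}{2} + \frac{6 + 2}{2}\right) \left(-56\right) = \left(- \frac{1}{2} + \frac{1}{2} \cdot 8\right) \left(-56\right) = \left(- \frac{1}{2} + 4\right) \left(-56\right) = \frac{7}{2} \left(-56\right) = -196$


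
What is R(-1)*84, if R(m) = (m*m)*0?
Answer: 0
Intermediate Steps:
R(m) = 0 (R(m) = m²*0 = 0)
R(-1)*84 = 0*84 = 0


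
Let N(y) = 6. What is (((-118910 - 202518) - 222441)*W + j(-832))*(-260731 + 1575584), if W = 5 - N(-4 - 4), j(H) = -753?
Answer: 714117701948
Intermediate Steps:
W = -1 (W = 5 - 1*6 = 5 - 6 = -1)
(((-118910 - 202518) - 222441)*W + j(-832))*(-260731 + 1575584) = (((-118910 - 202518) - 222441)*(-1) - 753)*(-260731 + 1575584) = ((-321428 - 222441)*(-1) - 753)*1314853 = (-543869*(-1) - 753)*1314853 = (543869 - 753)*1314853 = 543116*1314853 = 714117701948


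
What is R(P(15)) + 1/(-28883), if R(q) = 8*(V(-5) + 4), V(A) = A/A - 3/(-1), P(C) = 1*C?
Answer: 1848511/28883 ≈ 64.000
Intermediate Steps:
P(C) = C
V(A) = 4 (V(A) = 1 - 3*(-1) = 1 + 3 = 4)
R(q) = 64 (R(q) = 8*(4 + 4) = 8*8 = 64)
R(P(15)) + 1/(-28883) = 64 + 1/(-28883) = 64 - 1/28883 = 1848511/28883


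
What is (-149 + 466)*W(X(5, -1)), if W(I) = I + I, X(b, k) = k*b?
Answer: -3170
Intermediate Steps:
X(b, k) = b*k
W(I) = 2*I
(-149 + 466)*W(X(5, -1)) = (-149 + 466)*(2*(5*(-1))) = 317*(2*(-5)) = 317*(-10) = -3170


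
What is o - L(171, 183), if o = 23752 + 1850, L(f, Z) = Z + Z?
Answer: 25236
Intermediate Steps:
L(f, Z) = 2*Z
o = 25602
o - L(171, 183) = 25602 - 2*183 = 25602 - 1*366 = 25602 - 366 = 25236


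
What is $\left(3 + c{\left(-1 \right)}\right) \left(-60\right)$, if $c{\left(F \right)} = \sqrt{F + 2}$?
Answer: $-240$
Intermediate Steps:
$c{\left(F \right)} = \sqrt{2 + F}$
$\left(3 + c{\left(-1 \right)}\right) \left(-60\right) = \left(3 + \sqrt{2 - 1}\right) \left(-60\right) = \left(3 + \sqrt{1}\right) \left(-60\right) = \left(3 + 1\right) \left(-60\right) = 4 \left(-60\right) = -240$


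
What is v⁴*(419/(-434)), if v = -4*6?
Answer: -69507072/217 ≈ -3.2031e+5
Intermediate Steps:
v = -24
v⁴*(419/(-434)) = (-24)⁴*(419/(-434)) = 331776*(419*(-1/434)) = 331776*(-419/434) = -69507072/217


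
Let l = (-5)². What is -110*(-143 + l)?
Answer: 12980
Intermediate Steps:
l = 25
-110*(-143 + l) = -110*(-143 + 25) = -110*(-118) = 12980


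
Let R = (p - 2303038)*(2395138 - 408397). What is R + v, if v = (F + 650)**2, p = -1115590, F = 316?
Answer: -6791927478192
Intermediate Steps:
R = -6791928411348 (R = (-1115590 - 2303038)*(2395138 - 408397) = -3418628*1986741 = -6791928411348)
v = 933156 (v = (316 + 650)**2 = 966**2 = 933156)
R + v = -6791928411348 + 933156 = -6791927478192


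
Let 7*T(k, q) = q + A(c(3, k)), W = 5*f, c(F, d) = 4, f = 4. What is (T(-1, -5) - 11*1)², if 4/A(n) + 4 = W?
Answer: 106929/784 ≈ 136.39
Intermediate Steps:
W = 20 (W = 5*4 = 20)
A(n) = ¼ (A(n) = 4/(-4 + 20) = 4/16 = 4*(1/16) = ¼)
T(k, q) = 1/28 + q/7 (T(k, q) = (q + ¼)/7 = (¼ + q)/7 = 1/28 + q/7)
(T(-1, -5) - 11*1)² = ((1/28 + (⅐)*(-5)) - 11*1)² = ((1/28 - 5/7) - 11)² = (-19/28 - 11)² = (-327/28)² = 106929/784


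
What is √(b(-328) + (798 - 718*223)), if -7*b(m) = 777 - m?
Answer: I*√7814219/7 ≈ 399.34*I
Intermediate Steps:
b(m) = -111 + m/7 (b(m) = -(777 - m)/7 = -111 + m/7)
√(b(-328) + (798 - 718*223)) = √((-111 + (⅐)*(-328)) + (798 - 718*223)) = √((-111 - 328/7) + (798 - 160114)) = √(-1105/7 - 159316) = √(-1116317/7) = I*√7814219/7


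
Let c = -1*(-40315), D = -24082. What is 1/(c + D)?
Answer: 1/16233 ≈ 6.1603e-5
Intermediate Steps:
c = 40315
1/(c + D) = 1/(40315 - 24082) = 1/16233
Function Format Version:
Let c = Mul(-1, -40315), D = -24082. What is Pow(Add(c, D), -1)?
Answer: Rational(1, 16233) ≈ 6.1603e-5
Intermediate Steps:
c = 40315
Pow(Add(c, D), -1) = Pow(Add(40315, -24082), -1) = Pow(16233, -1) = Rational(1, 16233)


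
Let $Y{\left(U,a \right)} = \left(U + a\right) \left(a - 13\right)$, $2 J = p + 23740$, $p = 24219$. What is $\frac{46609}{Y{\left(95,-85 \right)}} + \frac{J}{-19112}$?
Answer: $- \frac{457145559}{9364880} \approx -48.815$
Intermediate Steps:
$J = \frac{47959}{2}$ ($J = \frac{24219 + 23740}{2} = \frac{1}{2} \cdot 47959 = \frac{47959}{2} \approx 23980.0$)
$Y{\left(U,a \right)} = \left(-13 + a\right) \left(U + a\right)$ ($Y{\left(U,a \right)} = \left(U + a\right) \left(-13 + a\right) = \left(-13 + a\right) \left(U + a\right)$)
$\frac{46609}{Y{\left(95,-85 \right)}} + \frac{J}{-19112} = \frac{46609}{\left(-85\right)^{2} - 1235 - -1105 + 95 \left(-85\right)} + \frac{47959}{2 \left(-19112\right)} = \frac{46609}{7225 - 1235 + 1105 - 8075} + \frac{47959}{2} \left(- \frac{1}{19112}\right) = \frac{46609}{-980} - \frac{47959}{38224} = 46609 \left(- \frac{1}{980}\right) - \frac{47959}{38224} = - \frac{46609}{980} - \frac{47959}{38224} = - \frac{457145559}{9364880}$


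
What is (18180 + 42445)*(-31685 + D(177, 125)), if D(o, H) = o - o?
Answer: -1920903125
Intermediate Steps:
D(o, H) = 0
(18180 + 42445)*(-31685 + D(177, 125)) = (18180 + 42445)*(-31685 + 0) = 60625*(-31685) = -1920903125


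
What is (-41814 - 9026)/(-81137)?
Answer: 50840/81137 ≈ 0.62659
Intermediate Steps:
(-41814 - 9026)/(-81137) = -50840*(-1/81137) = 50840/81137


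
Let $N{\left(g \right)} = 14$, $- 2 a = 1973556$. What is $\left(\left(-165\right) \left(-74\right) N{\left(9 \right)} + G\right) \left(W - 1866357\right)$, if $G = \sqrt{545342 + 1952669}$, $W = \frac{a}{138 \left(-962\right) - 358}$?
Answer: $- \frac{21233932519892400}{66557} - \frac{124218629460 \sqrt{2498011}}{66557} \approx -3.2198 \cdot 10^{11}$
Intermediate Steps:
$a = -986778$ ($a = \left(- \frac{1}{2}\right) 1973556 = -986778$)
$W = \frac{493389}{66557}$ ($W = - \frac{986778}{138 \left(-962\right) - 358} = - \frac{986778}{-132756 - 358} = - \frac{986778}{-133114} = \left(-986778\right) \left(- \frac{1}{133114}\right) = \frac{493389}{66557} \approx 7.413$)
$G = \sqrt{2498011} \approx 1580.5$
$\left(\left(-165\right) \left(-74\right) N{\left(9 \right)} + G\right) \left(W - 1866357\right) = \left(\left(-165\right) \left(-74\right) 14 + \sqrt{2498011}\right) \left(\frac{493389}{66557} - 1866357\right) = \left(12210 \cdot 14 + \sqrt{2498011}\right) \left(- \frac{124218629460}{66557}\right) = \left(170940 + \sqrt{2498011}\right) \left(- \frac{124218629460}{66557}\right) = - \frac{21233932519892400}{66557} - \frac{124218629460 \sqrt{2498011}}{66557}$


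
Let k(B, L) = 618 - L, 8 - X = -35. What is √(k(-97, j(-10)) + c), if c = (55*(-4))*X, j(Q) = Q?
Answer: 8*I*√138 ≈ 93.979*I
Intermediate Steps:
X = 43 (X = 8 - 1*(-35) = 8 + 35 = 43)
c = -9460 (c = (55*(-4))*43 = -220*43 = -9460)
√(k(-97, j(-10)) + c) = √((618 - 1*(-10)) - 9460) = √((618 + 10) - 9460) = √(628 - 9460) = √(-8832) = 8*I*√138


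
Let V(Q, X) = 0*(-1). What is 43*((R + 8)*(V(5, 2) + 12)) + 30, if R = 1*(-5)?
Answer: 1578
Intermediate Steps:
V(Q, X) = 0
R = -5
43*((R + 8)*(V(5, 2) + 12)) + 30 = 43*((-5 + 8)*(0 + 12)) + 30 = 43*(3*12) + 30 = 43*36 + 30 = 1548 + 30 = 1578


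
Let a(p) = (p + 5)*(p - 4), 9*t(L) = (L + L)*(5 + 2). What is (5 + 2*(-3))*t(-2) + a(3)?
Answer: -44/9 ≈ -4.8889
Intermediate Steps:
t(L) = 14*L/9 (t(L) = ((L + L)*(5 + 2))/9 = ((2*L)*7)/9 = (14*L)/9 = 14*L/9)
a(p) = (-4 + p)*(5 + p) (a(p) = (5 + p)*(-4 + p) = (-4 + p)*(5 + p))
(5 + 2*(-3))*t(-2) + a(3) = (5 + 2*(-3))*((14/9)*(-2)) + (-20 + 3 + 3²) = (5 - 6)*(-28/9) + (-20 + 3 + 9) = -1*(-28/9) - 8 = 28/9 - 8 = -44/9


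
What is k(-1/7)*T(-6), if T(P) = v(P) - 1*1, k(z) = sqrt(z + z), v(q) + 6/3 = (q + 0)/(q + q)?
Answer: -5*I*sqrt(14)/14 ≈ -1.3363*I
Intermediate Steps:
v(q) = -3/2 (v(q) = -2 + (q + 0)/(q + q) = -2 + q/((2*q)) = -2 + q*(1/(2*q)) = -2 + 1/2 = -3/2)
k(z) = sqrt(2)*sqrt(z) (k(z) = sqrt(2*z) = sqrt(2)*sqrt(z))
T(P) = -5/2 (T(P) = -3/2 - 1*1 = -3/2 - 1 = -5/2)
k(-1/7)*T(-6) = (sqrt(2)*sqrt(-1/7))*(-5/2) = (sqrt(2)*(I*sqrt(7)/7))*(-5/2) = (I*sqrt(14)/7)*(-5/2) = -5*I*sqrt(14)/14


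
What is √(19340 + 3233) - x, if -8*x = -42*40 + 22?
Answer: -829/4 + √22573 ≈ -57.007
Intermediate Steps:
x = 829/4 (x = -(-42*40 + 22)/8 = -(-1680 + 22)/8 = -⅛*(-1658) = 829/4 ≈ 207.25)
√(19340 + 3233) - x = √(19340 + 3233) - 1*829/4 = √22573 - 829/4 = -829/4 + √22573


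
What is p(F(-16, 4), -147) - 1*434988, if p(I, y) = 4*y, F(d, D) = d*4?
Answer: -435576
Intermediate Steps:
F(d, D) = 4*d
p(F(-16, 4), -147) - 1*434988 = 4*(-147) - 1*434988 = -588 - 434988 = -435576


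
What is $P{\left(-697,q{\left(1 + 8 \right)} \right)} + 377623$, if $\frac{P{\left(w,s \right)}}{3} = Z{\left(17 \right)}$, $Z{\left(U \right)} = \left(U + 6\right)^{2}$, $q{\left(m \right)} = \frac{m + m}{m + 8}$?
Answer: $379210$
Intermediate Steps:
$q{\left(m \right)} = \frac{2 m}{8 + m}$
$Z{\left(U \right)} = \left(6 + U\right)^{2}$
$P{\left(w,s \right)} = 1587$ ($P{\left(w,s \right)} = 3 \left(6 + 17\right)^{2} = 3 \cdot 23^{2} = 3 \cdot 529 = 1587$)
$P{\left(-697,q{\left(1 + 8 \right)} \right)} + 377623 = 1587 + 377623 = 379210$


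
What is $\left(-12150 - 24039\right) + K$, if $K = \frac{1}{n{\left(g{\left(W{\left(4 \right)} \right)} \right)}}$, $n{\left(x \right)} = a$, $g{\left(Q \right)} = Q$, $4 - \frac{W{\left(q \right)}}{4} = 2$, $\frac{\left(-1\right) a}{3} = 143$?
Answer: $- \frac{15525082}{429} \approx -36189.0$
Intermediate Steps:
$a = -429$ ($a = \left(-3\right) 143 = -429$)
$W{\left(q \right)} = 8$ ($W{\left(q \right)} = 16 - 8 = 8$)
$n{\left(x \right)} = -429$
$K = - \frac{1}{429}$ ($K = \frac{1}{-429} = - \frac{1}{429} \approx -0.002331$)
$\left(-12150 - 24039\right) + K = \left(-12150 - 24039\right) - \frac{1}{429} = -36189 - \frac{1}{429} = - \frac{15525082}{429}$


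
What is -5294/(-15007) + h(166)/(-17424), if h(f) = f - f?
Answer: 5294/15007 ≈ 0.35277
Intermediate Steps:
h(f) = 0
-5294/(-15007) + h(166)/(-17424) = -5294/(-15007) + 0/(-17424) = -5294*(-1/15007) + 0*(-1/17424) = 5294/15007 + 0 = 5294/15007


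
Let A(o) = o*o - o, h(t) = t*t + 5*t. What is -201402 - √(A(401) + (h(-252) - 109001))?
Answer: -201402 - 9*√1403 ≈ -2.0174e+5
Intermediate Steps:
h(t) = t² + 5*t
A(o) = o² - o
-201402 - √(A(401) + (h(-252) - 109001)) = -201402 - √(401*(-1 + 401) + (-252*(5 - 252) - 109001)) = -201402 - √(401*400 + (-252*(-247) - 109001)) = -201402 - √(160400 + (62244 - 109001)) = -201402 - √(160400 - 46757) = -201402 - √113643 = -201402 - 9*√1403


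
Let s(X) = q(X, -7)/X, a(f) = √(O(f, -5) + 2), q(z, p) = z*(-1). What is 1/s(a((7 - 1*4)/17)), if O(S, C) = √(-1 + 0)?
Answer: -1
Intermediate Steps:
q(z, p) = -z
O(S, C) = I (O(S, C) = √(-1) = I)
a(f) = √(2 + I) (a(f) = √(I + 2) = √(2 + I))
s(X) = -1 (s(X) = (-X)/X = -1)
1/s(a((7 - 1*4)/17)) = 1/(-1) = -1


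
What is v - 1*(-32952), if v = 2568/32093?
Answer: 1057531104/32093 ≈ 32952.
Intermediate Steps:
v = 2568/32093 (v = 2568*(1/32093) = 2568/32093 ≈ 0.080017)
v - 1*(-32952) = 2568/32093 - 1*(-32952) = 2568/32093 + 32952 = 1057531104/32093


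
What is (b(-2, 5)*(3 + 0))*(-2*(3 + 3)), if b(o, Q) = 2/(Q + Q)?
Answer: -36/5 ≈ -7.2000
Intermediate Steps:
b(o, Q) = 1/Q (b(o, Q) = 2/(2*Q) = (1/(2*Q))*2 = 1/Q)
(b(-2, 5)*(3 + 0))*(-2*(3 + 3)) = ((3 + 0)/5)*(-2*(3 + 3)) = ((1/5)*3)*(-2*6) = (3/5)*(-12) = -36/5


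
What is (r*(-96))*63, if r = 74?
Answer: -447552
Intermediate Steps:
(r*(-96))*63 = (74*(-96))*63 = -7104*63 = -447552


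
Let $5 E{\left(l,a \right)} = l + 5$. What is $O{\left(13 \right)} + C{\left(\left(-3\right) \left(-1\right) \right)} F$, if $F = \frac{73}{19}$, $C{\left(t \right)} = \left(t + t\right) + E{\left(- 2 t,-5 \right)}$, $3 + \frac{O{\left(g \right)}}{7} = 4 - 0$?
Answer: $\frac{2782}{95} \approx 29.284$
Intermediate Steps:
$E{\left(l,a \right)} = 1 + \frac{l}{5}$ ($E{\left(l,a \right)} = \frac{l + 5}{5} = \frac{5 + l}{5} = 1 + \frac{l}{5}$)
$O{\left(g \right)} = 7$ ($O{\left(g \right)} = -21 + 7 \left(4 - 0\right) = -21 + 7 \left(4 + 0\right) = -21 + 7 \cdot 4 = -21 + 28 = 7$)
$C{\left(t \right)} = 1 + \frac{8 t}{5}$ ($C{\left(t \right)} = \left(t + t\right) + \left(1 + \frac{\left(-2\right) t}{5}\right) = 2 t - \left(-1 + \frac{2 t}{5}\right) = 1 + \frac{8 t}{5}$)
$F = \frac{73}{19}$ ($F = 73 \cdot \frac{1}{19} = \frac{73}{19} \approx 3.8421$)
$O{\left(13 \right)} + C{\left(\left(-3\right) \left(-1\right) \right)} F = 7 + \left(1 + \frac{8 \left(\left(-3\right) \left(-1\right)\right)}{5}\right) \frac{73}{19} = 7 + \left(1 + \frac{8}{5} \cdot 3\right) \frac{73}{19} = 7 + \left(1 + \frac{24}{5}\right) \frac{73}{19} = 7 + \frac{29}{5} \cdot \frac{73}{19} = 7 + \frac{2117}{95} = \frac{2782}{95}$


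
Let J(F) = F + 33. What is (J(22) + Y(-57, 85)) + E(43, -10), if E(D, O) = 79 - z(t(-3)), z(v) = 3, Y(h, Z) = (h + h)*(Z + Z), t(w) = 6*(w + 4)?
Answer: -19249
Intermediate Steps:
t(w) = 24 + 6*w (t(w) = 6*(4 + w) = 24 + 6*w)
Y(h, Z) = 4*Z*h (Y(h, Z) = (2*h)*(2*Z) = 4*Z*h)
E(D, O) = 76 (E(D, O) = 79 - 1*3 = 79 - 3 = 76)
J(F) = 33 + F
(J(22) + Y(-57, 85)) + E(43, -10) = ((33 + 22) + 4*85*(-57)) + 76 = (55 - 19380) + 76 = -19325 + 76 = -19249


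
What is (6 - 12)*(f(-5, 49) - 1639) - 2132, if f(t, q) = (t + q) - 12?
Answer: 7510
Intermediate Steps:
f(t, q) = -12 + q + t (f(t, q) = (q + t) - 12 = -12 + q + t)
(6 - 12)*(f(-5, 49) - 1639) - 2132 = (6 - 12)*((-12 + 49 - 5) - 1639) - 2132 = -6*(32 - 1639) - 2132 = -6*(-1607) - 2132 = 9642 - 2132 = 7510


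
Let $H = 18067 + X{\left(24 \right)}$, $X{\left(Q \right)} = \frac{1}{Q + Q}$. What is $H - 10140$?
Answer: $\frac{380497}{48} \approx 7927.0$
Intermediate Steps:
$X{\left(Q \right)} = \frac{1}{2 Q}$
$H = \frac{867217}{48}$ ($H = 18067 + \frac{1}{2 \cdot 24} = 18067 + \frac{1}{2} \cdot \frac{1}{24} = 18067 + \frac{1}{48} = \frac{867217}{48} \approx 18067.0$)
$H - 10140 = \frac{867217}{48} - 10140 = \frac{380497}{48}$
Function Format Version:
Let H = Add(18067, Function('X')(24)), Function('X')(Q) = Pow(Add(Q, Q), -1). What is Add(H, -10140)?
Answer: Rational(380497, 48) ≈ 7927.0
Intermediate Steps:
Function('X')(Q) = Mul(Rational(1, 2), Pow(Q, -1)) (Function('X')(Q) = Pow(Mul(2, Q), -1) = Mul(Rational(1, 2), Pow(Q, -1)))
H = Rational(867217, 48) (H = Add(18067, Mul(Rational(1, 2), Pow(24, -1))) = Add(18067, Mul(Rational(1, 2), Rational(1, 24))) = Add(18067, Rational(1, 48)) = Rational(867217, 48) ≈ 18067.)
Add(H, -10140) = Add(Rational(867217, 48), -10140) = Rational(380497, 48)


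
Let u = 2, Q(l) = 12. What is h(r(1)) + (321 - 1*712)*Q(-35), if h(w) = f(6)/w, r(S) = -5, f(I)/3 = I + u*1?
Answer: -23484/5 ≈ -4696.8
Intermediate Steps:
f(I) = 6 + 3*I (f(I) = 3*(I + 2*1) = 3*(I + 2) = 3*(2 + I) = 6 + 3*I)
h(w) = 24/w (h(w) = (6 + 3*6)/w = (6 + 18)/w = 24/w)
h(r(1)) + (321 - 1*712)*Q(-35) = 24/(-5) + (321 - 1*712)*12 = 24*(-1/5) + (321 - 712)*12 = -24/5 - 391*12 = -24/5 - 4692 = -23484/5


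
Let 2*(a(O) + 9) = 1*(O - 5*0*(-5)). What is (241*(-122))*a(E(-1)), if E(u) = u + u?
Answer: 294020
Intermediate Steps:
E(u) = 2*u
a(O) = -9 + O/2 (a(O) = -9 + (1*(O - 5*0*(-5)))/2 = -9 + (1*(O + 0*(-5)))/2 = -9 + (1*(O + 0))/2 = -9 + (1*O)/2 = -9 + O/2)
(241*(-122))*a(E(-1)) = (241*(-122))*(-9 + (2*(-1))/2) = -29402*(-9 + (1/2)*(-2)) = -29402*(-9 - 1) = -29402*(-10) = 294020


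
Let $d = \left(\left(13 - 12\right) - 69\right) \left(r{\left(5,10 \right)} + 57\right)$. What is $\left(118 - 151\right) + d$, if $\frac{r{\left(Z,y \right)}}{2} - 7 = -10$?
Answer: $-3501$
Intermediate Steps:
$r{\left(Z,y \right)} = -6$ ($r{\left(Z,y \right)} = 14 + 2 \left(-10\right) = 14 - 20 = -6$)
$d = -3468$ ($d = \left(\left(13 - 12\right) - 69\right) \left(-6 + 57\right) = \left(1 - 69\right) 51 = \left(-68\right) 51 = -3468$)
$\left(118 - 151\right) + d = \left(118 - 151\right) - 3468 = -33 - 3468 = -3501$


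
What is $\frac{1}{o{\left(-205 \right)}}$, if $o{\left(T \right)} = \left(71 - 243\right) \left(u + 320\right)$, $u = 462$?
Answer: $- \frac{1}{134504} \approx -7.4347 \cdot 10^{-6}$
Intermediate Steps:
$o{\left(T \right)} = -134504$ ($o{\left(T \right)} = \left(71 - 243\right) \left(462 + 320\right) = \left(-172\right) 782 = -134504$)
$\frac{1}{o{\left(-205 \right)}} = \frac{1}{-134504} = - \frac{1}{134504}$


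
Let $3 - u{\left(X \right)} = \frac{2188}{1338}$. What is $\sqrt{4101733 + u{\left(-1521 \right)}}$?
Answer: $\frac{\sqrt{1835776334010}}{669} \approx 2025.3$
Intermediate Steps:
$u{\left(X \right)} = \frac{913}{669}$ ($u{\left(X \right)} = 3 - \frac{2188}{1338} = 3 - 2188 \cdot \frac{1}{1338} = 3 - \frac{1094}{669} = \frac{913}{669}$)
$\sqrt{4101733 + u{\left(-1521 \right)}} = \sqrt{4101733 + \frac{913}{669}} = \sqrt{\frac{2744060290}{669}} = \frac{\sqrt{1835776334010}}{669}$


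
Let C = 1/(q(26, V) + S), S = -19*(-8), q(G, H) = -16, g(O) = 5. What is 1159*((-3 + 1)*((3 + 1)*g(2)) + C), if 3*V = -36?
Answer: -6303801/136 ≈ -46352.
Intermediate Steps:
V = -12 (V = (1/3)*(-36) = -12)
S = 152
C = 1/136 (C = 1/(-16 + 152) = 1/136 ≈ 0.0073529)
1159*((-3 + 1)*((3 + 1)*g(2)) + C) = 1159*((-3 + 1)*((3 + 1)*5) + 1/136) = 1159*(-8*5 + 1/136) = 1159*(-2*20 + 1/136) = 1159*(-40 + 1/136) = 1159*(-5439/136) = -6303801/136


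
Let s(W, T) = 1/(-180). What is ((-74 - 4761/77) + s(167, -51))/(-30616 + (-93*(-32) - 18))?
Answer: 1882697/383339880 ≈ 0.0049113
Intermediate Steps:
s(W, T) = -1/180
((-74 - 4761/77) + s(167, -51))/(-30616 + (-93*(-32) - 18)) = ((-74 - 4761/77) - 1/180)/(-30616 + (-93*(-32) - 18)) = ((-74 - 4761/77) - 1/180)/(-30616 + (2976 - 18)) = ((-74 - 69*69/77) - 1/180)/(-30616 + 2958) = ((-74 - 4761/77) - 1/180)/(-27658) = (-10459/77 - 1/180)*(-1/27658) = -1882697/13860*(-1/27658) = 1882697/383339880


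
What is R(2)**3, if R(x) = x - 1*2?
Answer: 0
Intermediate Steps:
R(x) = -2 + x (R(x) = x - 2 = -2 + x)
R(2)**3 = (-2 + 2)**3 = 0**3 = 0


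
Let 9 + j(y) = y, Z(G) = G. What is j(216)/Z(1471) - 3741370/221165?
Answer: -1091554823/65066743 ≈ -16.776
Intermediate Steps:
j(y) = -9 + y
j(216)/Z(1471) - 3741370/221165 = (-9 + 216)/1471 - 3741370/221165 = 207*(1/1471) - 3741370*1/221165 = 207/1471 - 748274/44233 = -1091554823/65066743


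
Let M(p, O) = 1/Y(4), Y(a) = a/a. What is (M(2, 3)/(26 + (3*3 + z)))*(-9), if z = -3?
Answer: -9/32 ≈ -0.28125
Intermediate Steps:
Y(a) = 1
M(p, O) = 1 (M(p, O) = 1/1 = 1)
(M(2, 3)/(26 + (3*3 + z)))*(-9) = (1/(26 + (3*3 - 3)))*(-9) = (1/(26 + (9 - 3)))*(-9) = (1/(26 + 6))*(-9) = (1/32)*(-9) = -9/32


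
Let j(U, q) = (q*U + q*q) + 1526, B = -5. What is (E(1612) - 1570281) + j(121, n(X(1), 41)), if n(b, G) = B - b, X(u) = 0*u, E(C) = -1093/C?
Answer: -2529769113/1612 ≈ -1.5693e+6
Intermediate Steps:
X(u) = 0
n(b, G) = -5 - b
j(U, q) = 1526 + q² + U*q (j(U, q) = (U*q + q²) + 1526 = (q² + U*q) + 1526 = 1526 + q² + U*q)
(E(1612) - 1570281) + j(121, n(X(1), 41)) = (-1093/1612 - 1570281) + (1526 + (-5 - 1*0)² + 121*(-5 - 1*0)) = (-1093*1/1612 - 1570281) + (1526 + (-5 + 0)² + 121*(-5 + 0)) = (-1093/1612 - 1570281) + (1526 + (-5)² + 121*(-5)) = -2531294065/1612 + (1526 + 25 - 605) = -2531294065/1612 + 946 = -2529769113/1612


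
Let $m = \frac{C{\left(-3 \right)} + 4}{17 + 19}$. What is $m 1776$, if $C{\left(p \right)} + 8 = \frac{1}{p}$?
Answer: $- \frac{1924}{9} \approx -213.78$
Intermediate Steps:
$C{\left(p \right)} = -8 + \frac{1}{p}$
$m = - \frac{13}{108}$ ($m = \frac{\left(-8 + \frac{1}{-3}\right) + 4}{17 + 19} = \frac{\left(-8 - \frac{1}{3}\right) + 4}{36} = \left(- \frac{25}{3} + 4\right) \frac{1}{36} = \left(- \frac{13}{3}\right) \frac{1}{36} = - \frac{13}{108} \approx -0.12037$)
$m 1776 = \left(- \frac{13}{108}\right) 1776 = - \frac{1924}{9}$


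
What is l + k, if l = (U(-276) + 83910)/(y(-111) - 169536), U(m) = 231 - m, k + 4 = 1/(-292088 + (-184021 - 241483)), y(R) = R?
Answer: -182508817869/40579110008 ≈ -4.4976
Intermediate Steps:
k = -2870369/717592 (k = -4 + 1/(-292088 + (-184021 - 241483)) = -4 + 1/(-292088 - 425504) = -4 + 1/(-717592) = -4 - 1/717592 = -2870369/717592 ≈ -4.0000)
l = -28139/56549 (l = ((231 - 1*(-276)) + 83910)/(-111 - 169536) = ((231 + 276) + 83910)/(-169647) = (507 + 83910)*(-1/169647) = 84417*(-1/169647) = -28139/56549 ≈ -0.49760)
l + k = -28139/56549 - 2870369/717592 = -182508817869/40579110008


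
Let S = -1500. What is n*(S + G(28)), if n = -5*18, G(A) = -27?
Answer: 137430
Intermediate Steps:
n = -90
n*(S + G(28)) = -90*(-1500 - 27) = -90*(-1527) = 137430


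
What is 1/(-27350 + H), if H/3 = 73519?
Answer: 1/193207 ≈ 5.1758e-6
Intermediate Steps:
H = 220557 (H = 3*73519 = 220557)
1/(-27350 + H) = 1/(-27350 + 220557) = 1/193207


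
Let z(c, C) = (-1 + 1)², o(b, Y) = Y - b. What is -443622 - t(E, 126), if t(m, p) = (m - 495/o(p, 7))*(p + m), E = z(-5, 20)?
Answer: -7550484/17 ≈ -4.4415e+5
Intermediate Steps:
z(c, C) = 0 (z(c, C) = 0² = 0)
E = 0
t(m, p) = (m + p)*(m - 495/(7 - p)) (t(m, p) = (m - 495/(7 - p))*(p + m) = (m - 495/(7 - p))*(m + p) = (m + p)*(m - 495/(7 - p)))
-443622 - t(E, 126) = -443622 - (495*0 + 495*126 + 0*(-7 + 126)*(0 + 126))/(-7 + 126) = -443622 - (0 + 62370 + 0*119*126)/119 = -443622 - (0 + 62370 + 0)/119 = -443622 - 62370/119 = -443622 - 1*8910/17 = -443622 - 8910/17 = -7550484/17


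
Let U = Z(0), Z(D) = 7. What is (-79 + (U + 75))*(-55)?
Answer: -165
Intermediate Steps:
U = 7
(-79 + (U + 75))*(-55) = (-79 + (7 + 75))*(-55) = (-79 + 82)*(-55) = 3*(-55) = -165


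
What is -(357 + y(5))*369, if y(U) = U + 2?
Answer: -134316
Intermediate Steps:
y(U) = 2 + U
-(357 + y(5))*369 = -(357 + (2 + 5))*369 = -(357 + 7)*369 = -364*369 = -1*134316 = -134316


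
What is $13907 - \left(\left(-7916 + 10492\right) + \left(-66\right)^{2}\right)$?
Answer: $6975$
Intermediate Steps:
$13907 - \left(\left(-7916 + 10492\right) + \left(-66\right)^{2}\right) = 13907 - \left(2576 + 4356\right) = 13907 - 6932 = 6975$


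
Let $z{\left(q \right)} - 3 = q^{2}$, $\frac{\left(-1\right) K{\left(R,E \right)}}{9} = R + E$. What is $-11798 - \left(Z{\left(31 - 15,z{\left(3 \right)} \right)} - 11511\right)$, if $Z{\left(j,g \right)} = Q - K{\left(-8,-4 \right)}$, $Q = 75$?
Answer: $-254$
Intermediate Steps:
$K{\left(R,E \right)} = - 9 E - 9 R$ ($K{\left(R,E \right)} = - 9 \left(R + E\right) = - 9 \left(E + R\right) = - 9 E - 9 R$)
$z{\left(q \right)} = 3 + q^{2}$
$Z{\left(j,g \right)} = -33$ ($Z{\left(j,g \right)} = 75 - \left(\left(-9\right) \left(-4\right) - -72\right) = 75 - \left(36 + 72\right) = 75 - 108 = -33$)
$-11798 - \left(Z{\left(31 - 15,z{\left(3 \right)} \right)} - 11511\right) = -11798 - \left(-33 - 11511\right) = -11798 - -11544 = -11798 + 11544 = -254$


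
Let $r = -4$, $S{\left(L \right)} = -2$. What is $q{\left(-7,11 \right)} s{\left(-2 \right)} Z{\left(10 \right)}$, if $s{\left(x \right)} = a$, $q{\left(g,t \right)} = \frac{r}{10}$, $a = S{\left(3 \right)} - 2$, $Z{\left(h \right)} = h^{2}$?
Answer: $160$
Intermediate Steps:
$a = -4$ ($a = -2 - 2 = -4$)
$q{\left(g,t \right)} = - \frac{2}{5}$ ($q{\left(g,t \right)} = - \frac{4}{10} = \left(-4\right) \frac{1}{10} = - \frac{2}{5}$)
$s{\left(x \right)} = -4$
$q{\left(-7,11 \right)} s{\left(-2 \right)} Z{\left(10 \right)} = \left(- \frac{2}{5}\right) \left(-4\right) 10^{2} = \frac{8}{5} \cdot 100 = 160$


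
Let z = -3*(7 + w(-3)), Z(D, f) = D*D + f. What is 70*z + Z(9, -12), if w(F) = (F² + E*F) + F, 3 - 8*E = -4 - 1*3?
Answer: -3747/2 ≈ -1873.5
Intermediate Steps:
E = 5/4 (E = 3/8 - (-4 - 1*3)/8 = 3/8 - (-4 - 3)/8 = 3/8 - ⅛*(-7) = 3/8 + 7/8 = 5/4 ≈ 1.2500)
Z(D, f) = f + D² (Z(D, f) = D² + f = f + D²)
w(F) = F² + 9*F/4 (w(F) = (F² + 5*F/4) + F = F² + 9*F/4)
z = -111/4 (z = -3*(7 + (¼)*(-3)*(9 + 4*(-3))) = -3*(7 + (¼)*(-3)*(9 - 12)) = -3*(7 + (¼)*(-3)*(-3)) = -3*(7 + 9/4) = -3*37/4 = -111/4 ≈ -27.750)
70*z + Z(9, -12) = 70*(-111/4) + (-12 + 9²) = -3885/2 + (-12 + 81) = -3885/2 + 69 = -3747/2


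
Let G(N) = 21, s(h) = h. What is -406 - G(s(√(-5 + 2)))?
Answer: -427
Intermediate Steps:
-406 - G(s(√(-5 + 2))) = -406 - 1*21 = -406 - 21 = -427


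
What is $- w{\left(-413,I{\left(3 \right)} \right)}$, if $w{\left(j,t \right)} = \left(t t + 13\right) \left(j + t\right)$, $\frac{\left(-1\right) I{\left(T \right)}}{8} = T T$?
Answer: $2520545$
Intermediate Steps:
$I{\left(T \right)} = - 8 T^{2}$ ($I{\left(T \right)} = - 8 T T = - 8 T^{2}$)
$w{\left(j,t \right)} = \left(13 + t^{2}\right) \left(j + t\right)$ ($w{\left(j,t \right)} = \left(t^{2} + 13\right) \left(j + t\right) = \left(13 + t^{2}\right) \left(j + t\right)$)
$- w{\left(-413,I{\left(3 \right)} \right)} = - (\left(- 8 \cdot 3^{2}\right)^{3} + 13 \left(-413\right) + 13 \left(- 8 \cdot 3^{2}\right) - 413 \left(- 8 \cdot 3^{2}\right)^{2}) = - (\left(\left(-8\right) 9\right)^{3} - 5369 + 13 \left(\left(-8\right) 9\right) - 413 \left(\left(-8\right) 9\right)^{2}) = - (\left(-72\right)^{3} - 5369 + 13 \left(-72\right) - 413 \left(-72\right)^{2}) = - (-373248 - 5369 - 936 - 2140992) = \left(-1\right) \left(-2520545\right) = 2520545$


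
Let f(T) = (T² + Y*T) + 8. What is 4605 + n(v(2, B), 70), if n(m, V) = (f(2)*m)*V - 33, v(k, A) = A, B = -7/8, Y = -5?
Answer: 8899/2 ≈ 4449.5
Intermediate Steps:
f(T) = 8 + T² - 5*T (f(T) = (T² - 5*T) + 8 = 8 + T² - 5*T)
B = -7/8 (B = -7*⅛ = -7/8 ≈ -0.87500)
n(m, V) = -33 + 2*V*m (n(m, V) = ((8 + 2² - 5*2)*m)*V - 33 = ((8 + 4 - 10)*m)*V - 33 = (2*m)*V - 33 = 2*V*m - 33 = -33 + 2*V*m)
4605 + n(v(2, B), 70) = 4605 + (-33 + 2*70*(-7/8)) = 4605 + (-33 - 245/2) = 4605 - 311/2 = 8899/2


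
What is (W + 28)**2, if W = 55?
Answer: 6889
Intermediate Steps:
(W + 28)**2 = (55 + 28)**2 = 83**2 = 6889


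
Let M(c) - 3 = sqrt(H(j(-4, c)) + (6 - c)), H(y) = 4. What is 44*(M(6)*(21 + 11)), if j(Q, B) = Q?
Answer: 7040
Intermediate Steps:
M(c) = 3 + sqrt(10 - c) (M(c) = 3 + sqrt(4 + (6 - c)) = 3 + sqrt(10 - c))
44*(M(6)*(21 + 11)) = 44*((3 + sqrt(10 - 1*6))*(21 + 11)) = 44*((3 + sqrt(10 - 6))*32) = 44*((3 + sqrt(4))*32) = 44*((3 + 2)*32) = 44*(5*32) = 44*160 = 7040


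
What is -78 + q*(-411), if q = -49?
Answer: 20061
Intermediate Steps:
-78 + q*(-411) = -78 - 49*(-411) = -78 + 20139 = 20061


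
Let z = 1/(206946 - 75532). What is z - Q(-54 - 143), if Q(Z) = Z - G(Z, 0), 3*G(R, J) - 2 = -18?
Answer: 75563053/394242 ≈ 191.67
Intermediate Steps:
G(R, J) = -16/3 (G(R, J) = ⅔ + (⅓)*(-18) = ⅔ - 6 = -16/3)
Q(Z) = 16/3 + Z (Q(Z) = Z - 1*(-16/3) = Z + 16/3 = 16/3 + Z)
z = 1/131414 ≈ 7.6095e-6
z - Q(-54 - 143) = 1/131414 - (16/3 + (-54 - 143)) = 1/131414 - (16/3 - 197) = 1/131414 - 1*(-575/3) = 1/131414 + 575/3 = 75563053/394242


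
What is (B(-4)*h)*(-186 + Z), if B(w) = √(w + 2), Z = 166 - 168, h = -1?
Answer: 188*I*√2 ≈ 265.87*I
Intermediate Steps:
Z = -2
B(w) = √(2 + w)
(B(-4)*h)*(-186 + Z) = (√(2 - 4)*(-1))*(-186 - 2) = (√(-2)*(-1))*(-188) = ((I*√2)*(-1))*(-188) = -I*√2*(-188) = 188*I*√2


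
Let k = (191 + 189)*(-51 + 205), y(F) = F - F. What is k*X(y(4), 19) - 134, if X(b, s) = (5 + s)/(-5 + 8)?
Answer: 468026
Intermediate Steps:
y(F) = 0
k = 58520 (k = 380*154 = 58520)
X(b, s) = 5/3 + s/3 (X(b, s) = (5 + s)/3 = (5 + s)*(1/3) = 5/3 + s/3)
k*X(y(4), 19) - 134 = 58520*(5/3 + (1/3)*19) - 134 = 58520*(5/3 + 19/3) - 134 = 58520*8 - 134 = 468160 - 134 = 468026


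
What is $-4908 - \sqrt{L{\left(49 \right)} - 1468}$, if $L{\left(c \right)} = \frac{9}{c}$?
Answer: $-4908 - \frac{i \sqrt{71923}}{7} \approx -4908.0 - 38.312 i$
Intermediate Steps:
$-4908 - \sqrt{L{\left(49 \right)} - 1468} = -4908 - \sqrt{\frac{9}{49} - 1468} = -4908 - \sqrt{- \frac{71923}{49}} = -4908 - \frac{i \sqrt{71923}}{7}$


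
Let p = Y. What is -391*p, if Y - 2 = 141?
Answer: -55913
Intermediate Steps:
Y = 143 (Y = 2 + 141 = 143)
p = 143
-391*p = -391*143 = -55913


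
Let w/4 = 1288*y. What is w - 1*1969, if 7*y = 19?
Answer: 12015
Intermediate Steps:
y = 19/7 (y = (⅐)*19 = 19/7 ≈ 2.7143)
w = 13984 (w = 4*(1288*(19/7)) = 4*3496 = 13984)
w - 1*1969 = 13984 - 1*1969 = 13984 - 1969 = 12015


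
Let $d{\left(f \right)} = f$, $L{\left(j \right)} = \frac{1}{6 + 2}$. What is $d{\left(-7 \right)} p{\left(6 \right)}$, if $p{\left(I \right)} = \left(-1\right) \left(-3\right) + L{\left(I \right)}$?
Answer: $- \frac{175}{8} \approx -21.875$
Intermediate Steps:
$L{\left(j \right)} = \frac{1}{8}$
$p{\left(I \right)} = \frac{25}{8}$ ($p{\left(I \right)} = \left(-1\right) \left(-3\right) + \frac{1}{8} = 3 + \frac{1}{8} = \frac{25}{8}$)
$d{\left(-7 \right)} p{\left(6 \right)} = \left(-7\right) \frac{25}{8} = - \frac{175}{8}$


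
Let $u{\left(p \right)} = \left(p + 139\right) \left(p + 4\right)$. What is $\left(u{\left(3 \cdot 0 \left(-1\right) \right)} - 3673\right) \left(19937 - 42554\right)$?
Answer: $70497189$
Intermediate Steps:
$u{\left(p \right)} = \left(4 + p\right) \left(139 + p\right)$ ($u{\left(p \right)} = \left(139 + p\right) \left(4 + p\right) = \left(4 + p\right) \left(139 + p\right)$)
$\left(u{\left(3 \cdot 0 \left(-1\right) \right)} - 3673\right) \left(19937 - 42554\right) = \left(\left(556 + \left(3 \cdot 0 \left(-1\right)\right)^{2} + 143 \cdot 3 \cdot 0 \left(-1\right)\right) - 3673\right) \left(19937 - 42554\right) = \left(\left(556 + \left(0 \left(-1\right)\right)^{2} + 143 \cdot 0 \left(-1\right)\right) - 3673\right) \left(-22617\right) = \left(\left(556 + 0^{2} + 143 \cdot 0\right) - 3673\right) \left(-22617\right) = \left(\left(556 + 0 + 0\right) - 3673\right) \left(-22617\right) = \left(556 - 3673\right) \left(-22617\right) = \left(-3117\right) \left(-22617\right) = 70497189$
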